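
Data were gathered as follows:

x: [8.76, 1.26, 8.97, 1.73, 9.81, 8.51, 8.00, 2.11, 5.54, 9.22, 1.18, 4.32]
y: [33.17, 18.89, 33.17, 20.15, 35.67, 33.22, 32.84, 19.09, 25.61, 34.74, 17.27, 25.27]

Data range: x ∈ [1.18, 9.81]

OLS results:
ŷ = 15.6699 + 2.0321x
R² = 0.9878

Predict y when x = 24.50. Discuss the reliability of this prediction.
ŷ = 65.4564 (extrapolation — x = 24.50 lies outside [1.18, 9.81], so reliability is low).

Prediction calculation:
ŷ = 15.6699 + 2.0321 × 24.50
ŷ = 65.4564

Reliability:
- Data range: x ∈ [1.18, 9.81]
- Prediction point: x = 24.50 is 14.69 units above the observed range → this is EXTRAPOLATION, not interpolation

Why that matters here:
- The linear relationship may not hold outside the observed range
- Real relationships often flatten, saturate, or turn nonlinear at extremes

The R² = 0.9878 only validates the fit within [1.18, 9.81]; treat ŷ = 65.4564 with caution.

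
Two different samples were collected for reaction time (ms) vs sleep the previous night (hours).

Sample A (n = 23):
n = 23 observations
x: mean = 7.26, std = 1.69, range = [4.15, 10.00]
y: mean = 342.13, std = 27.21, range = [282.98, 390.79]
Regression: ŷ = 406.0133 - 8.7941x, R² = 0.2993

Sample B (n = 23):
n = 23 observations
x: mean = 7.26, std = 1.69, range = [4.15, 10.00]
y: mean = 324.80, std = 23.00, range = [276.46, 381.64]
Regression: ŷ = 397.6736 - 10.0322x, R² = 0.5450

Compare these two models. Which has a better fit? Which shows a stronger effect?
Model B has the better fit (R² = 0.5450 vs 0.2993). Model B shows the stronger effect (|β₁| = 10.0322 vs 8.7941).

Model Comparison:

Which explains more variance? (R²)
- Model A: R² = 0.2993 → 29.93% of variance in reaction time explained
- Model B: R² = 0.5450 → 54.50% of variance in reaction time explained
- 0.5450 > 0.2993 → Model B has the better fit

Strength of effect — compare |β₁|:
- Model A: β₁ = -8.7941 → predicted reaction time falls 8.7941 ms per additional hour of sleep
- Model B: β₁ = -10.0322 → predicted reaction time falls 10.0322 ms per additional hour of sleep
- |-8.7941| < |-10.0322| → Model B shows the stronger marginal effect

Notes:
- The two samples could reflect different populations, time periods, or measurement quality.
- A better fit (higher R²) doesn't necessarily mean a more important relationship.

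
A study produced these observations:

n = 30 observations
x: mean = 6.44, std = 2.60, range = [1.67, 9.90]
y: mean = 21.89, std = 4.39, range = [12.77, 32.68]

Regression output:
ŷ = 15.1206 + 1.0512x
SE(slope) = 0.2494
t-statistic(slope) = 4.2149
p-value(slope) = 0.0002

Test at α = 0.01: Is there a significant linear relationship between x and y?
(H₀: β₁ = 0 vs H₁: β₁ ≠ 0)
Reject H₀: p-value = 0.0002 < α = 0.01. The linear relationship is significant at the 1% level.

Hypothesis test for the slope coefficient:

H₀: β₁ = 0 (no linear relationship)
H₁: β₁ ≠ 0 (linear relationship exists)

Test statistic: t = β̂₁ / SE(β̂₁) = 1.0512 / 0.2494 = 4.2149

With df = 28, the two-sided p-value for |t| = 4.2149 is 0.0002.

Decision rule: reject H₀ if p-value < α.
p-value = 0.0002 < α = 0.01 → reject H₀.

There is sufficient evidence at the 1% significance level to conclude that a linear relationship exists between x and y.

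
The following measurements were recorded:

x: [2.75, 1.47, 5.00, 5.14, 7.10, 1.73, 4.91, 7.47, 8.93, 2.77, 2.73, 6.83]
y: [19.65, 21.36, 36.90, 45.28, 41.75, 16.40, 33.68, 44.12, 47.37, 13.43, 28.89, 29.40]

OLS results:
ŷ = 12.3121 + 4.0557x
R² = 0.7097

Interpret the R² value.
The model explains 70.97% of the variance in y (R² = 0.7097), leaving 29.03% unexplained; the fit is strong.

The coefficient of determination R² is the fraction of the total variation in y that the fitted line accounts for.

Here R² = 0.7097:
- Explained: 70.97% of the variation in y
- Unexplained (residual): 100% − 70.97% = 29.03%
- Rule of thumb (below 0.3 weak; 0.3 to below 0.7 moderate; 0.7 and above strong) → strong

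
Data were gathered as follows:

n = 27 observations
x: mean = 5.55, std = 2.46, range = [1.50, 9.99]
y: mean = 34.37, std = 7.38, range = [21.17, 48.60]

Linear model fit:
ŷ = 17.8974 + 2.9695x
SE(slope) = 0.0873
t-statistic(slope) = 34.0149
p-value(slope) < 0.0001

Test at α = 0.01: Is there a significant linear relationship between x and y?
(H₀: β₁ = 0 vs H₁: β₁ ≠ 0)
Since p-value < 0.0001 < α = 0.01, reject H₀ — the slope is significantly different from 0.

Hypothesis test for the slope coefficient:

H₀: β₁ = 0 (no linear relationship)
H₁: β₁ ≠ 0 (linear relationship exists)

Test statistic: t = β̂₁ / SE(β̂₁) = 2.9695 / 0.0873 = 34.0149

The p-value (<0.0001) is the probability, under H₀, of a t-statistic at least as extreme as |t| = 34.0149 (two-sided, df = n − 2 = 25).

Decision rule: reject H₀ if p-value < α.
p-value < 0.0001 < α = 0.01 → reject H₀.

At α = 0.01 the data do provide convincing evidence of a nonzero slope.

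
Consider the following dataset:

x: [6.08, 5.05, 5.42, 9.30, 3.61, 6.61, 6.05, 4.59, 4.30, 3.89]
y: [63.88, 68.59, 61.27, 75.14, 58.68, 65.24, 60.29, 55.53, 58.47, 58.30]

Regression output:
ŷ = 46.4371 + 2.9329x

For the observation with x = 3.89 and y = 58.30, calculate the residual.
Residual = 0.4539

The residual is the difference between the actual value and the predicted value:

Residual = y - ŷ

Step 1: Calculate predicted value
ŷ = 46.4371 + 2.9329 × 3.89
ŷ = 57.8461

Step 2: Calculate residual
Residual = 58.30 - 57.8461
Residual = 0.4539

The residual is positive, so the observed y = 58.30 sits above the regression line (the line underestimates it by 0.4539).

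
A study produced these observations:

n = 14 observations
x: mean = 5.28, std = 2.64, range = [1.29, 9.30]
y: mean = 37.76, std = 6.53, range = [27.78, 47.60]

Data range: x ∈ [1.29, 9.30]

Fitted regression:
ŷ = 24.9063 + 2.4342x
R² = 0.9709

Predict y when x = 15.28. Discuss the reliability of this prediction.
ŷ = 62.1009 (extrapolation — x = 15.28 lies outside [1.29, 9.30], so reliability is low).

Prediction calculation:
ŷ = 24.9063 + 2.4342 × 15.28
ŷ = 62.1009

Reliability:
- Data range: x ∈ [1.29, 9.30]
- Prediction point: x = 15.28 is 5.98 units above the observed range → this is EXTRAPOLATION, not interpolation

Why that matters here:
- The standard error of prediction grows with (x − x̄)², and x = 15.28 is far from x̄ = 5.28
- Real relationships often flatten, saturate, or turn nonlinear at extremes

Report the number if required, but flag clearly that it is an extrapolation.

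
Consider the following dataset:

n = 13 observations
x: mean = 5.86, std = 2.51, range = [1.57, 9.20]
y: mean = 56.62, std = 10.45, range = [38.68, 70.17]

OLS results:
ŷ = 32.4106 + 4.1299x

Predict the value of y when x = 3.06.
ŷ = 45.0481

Plug x = 3.06 into the fitted line:

ŷ = 32.4106 + 4.1299 × 3.06
ŷ = 32.4106 + 12.6375
ŷ = 45.0481

This is a point prediction; actual observations scatter around it by roughly the residual standard deviation.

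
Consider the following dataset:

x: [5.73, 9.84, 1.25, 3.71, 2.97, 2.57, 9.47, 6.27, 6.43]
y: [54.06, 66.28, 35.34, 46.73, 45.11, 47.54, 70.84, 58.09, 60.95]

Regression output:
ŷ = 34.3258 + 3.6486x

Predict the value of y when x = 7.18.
ŷ = 60.5227

x = 7.18 lies inside the observed range [1.25, 9.84], so the fitted equation applies directly:

ŷ = 34.3258 + 3.6486 × 7.18
ŷ = 34.3258 + 26.1969
ŷ = 60.5227

This is the fitted mean response at that x — an individual observation would come with a wider prediction interval.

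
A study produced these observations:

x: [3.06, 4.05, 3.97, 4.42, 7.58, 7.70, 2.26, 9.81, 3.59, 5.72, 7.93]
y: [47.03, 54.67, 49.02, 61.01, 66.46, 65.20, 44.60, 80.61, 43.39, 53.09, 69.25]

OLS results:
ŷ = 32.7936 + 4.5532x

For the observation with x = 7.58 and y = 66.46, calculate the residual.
Residual = -0.8469

The residual is the difference between the actual value and the predicted value:

Residual = y - ŷ

Step 1: Calculate predicted value
ŷ = 32.7936 + 4.5532 × 7.58
ŷ = 67.3069

Step 2: Calculate residual
Residual = 66.46 - 67.3069
Residual = -0.8469

Interpretation: the model overestimates the actual value by 0.8469 at this point (negative residual → observation lies below the fitted line).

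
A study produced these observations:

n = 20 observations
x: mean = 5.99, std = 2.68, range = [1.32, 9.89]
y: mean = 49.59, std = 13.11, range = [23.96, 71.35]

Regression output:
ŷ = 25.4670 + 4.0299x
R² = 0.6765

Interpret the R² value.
The model explains 67.65% of the variance in y (R² = 0.6765), leaving 32.35% unexplained; the fit is moderate.

The coefficient of determination R² is the fraction of the total variation in y that the fitted line accounts for.

Here R² = 0.6765:
- Explained: 67.65% of the variation in y
- Unexplained (residual): 100% − 67.65% = 32.35%
- Rule of thumb (below 0.3 weak; 0.3 to below 0.7 moderate; 0.7 and above strong) → moderate

Note: R² never decreases when predictors are added, so it should not be used alone to compare models of different size.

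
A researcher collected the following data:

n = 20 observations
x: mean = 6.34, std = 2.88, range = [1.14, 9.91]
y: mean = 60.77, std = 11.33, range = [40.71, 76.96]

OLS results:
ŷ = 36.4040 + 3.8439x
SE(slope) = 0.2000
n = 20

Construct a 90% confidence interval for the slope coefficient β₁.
The 90% CI for β₁ is (3.4971, 4.1907)

Confidence interval for the slope:

The 90% CI for β₁ is: β̂₁ ± t*(α/2, n-2) × SE(β̂₁)

Step 1: Find critical t-value
- Confidence level = 0.9
- Degrees of freedom = n - 2 = 20 - 2 = 18
- t*(α/2, 18) = 1.7341

Step 2: Calculate margin of error
Margin = 1.7341 × 0.2000 = 0.3468

Step 3: Construct interval
CI = 3.8439 ± 0.3468
CI = (3.4971, 4.1907)

Interpretation: each one-unit increase in x is associated with a change in mean y of between 3.4971 and 4.1907, with 90% confidence.
Both endpoints are positive, so the data support a genuinely positive slope at this confidence level.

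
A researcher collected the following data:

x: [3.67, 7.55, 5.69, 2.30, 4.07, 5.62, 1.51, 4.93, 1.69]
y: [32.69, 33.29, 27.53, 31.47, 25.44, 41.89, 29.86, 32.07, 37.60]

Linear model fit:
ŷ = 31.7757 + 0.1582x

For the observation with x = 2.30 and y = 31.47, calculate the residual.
Residual = -0.6696

The residual is the difference between the actual value and the predicted value:

Residual = y - ŷ

Step 1: Calculate predicted value
ŷ = 31.7757 + 0.1582 × 2.30
ŷ = 32.1396

Step 2: Calculate residual
Residual = 31.47 - 32.1396
Residual = -0.6696

Sign check: y < ŷ, so the point is below the line and the fit overestimates here.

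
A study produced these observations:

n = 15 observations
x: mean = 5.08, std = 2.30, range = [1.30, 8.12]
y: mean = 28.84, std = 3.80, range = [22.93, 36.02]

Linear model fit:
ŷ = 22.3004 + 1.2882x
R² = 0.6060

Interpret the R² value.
R² = 0.6060 means 60.60% of the variation in y is explained by the linear relationship with x. This indicates a moderate fit.

R² (coefficient of determination) measures the proportion of variance in y explained by the regression model.

Here R² = 0.6060:
- Explained: 60.60% of the variation in y
- Unexplained (residual): 100% − 60.60% = 39.40%
- Rule of thumb (below 0.3 weak; 0.3 to below 0.7 moderate; 0.7 and above strong) → moderate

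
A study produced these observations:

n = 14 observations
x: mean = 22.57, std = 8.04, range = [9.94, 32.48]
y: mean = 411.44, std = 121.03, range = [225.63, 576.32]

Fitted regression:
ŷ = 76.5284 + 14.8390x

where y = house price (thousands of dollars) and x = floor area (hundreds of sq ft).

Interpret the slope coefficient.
For each additional hundred sq ft of floor area, predicted house price increases by approximately 14.8390 thousand dollars.

The slope β₁ = 14.8390 gives the rate at which the fitted house price changes with floor area.

Interpretation:
- Floor area up by 1 hundred sq ft → predicted house price increases by 14.8390 thousand dollars
- The effect is assumed constant over the observed range of x (linearity)

The intercept β₀ = 76.5284 is the predicted house price when floor area = 0; since the smallest observed x is 9.94, this is an extrapolation and mainly anchors the line.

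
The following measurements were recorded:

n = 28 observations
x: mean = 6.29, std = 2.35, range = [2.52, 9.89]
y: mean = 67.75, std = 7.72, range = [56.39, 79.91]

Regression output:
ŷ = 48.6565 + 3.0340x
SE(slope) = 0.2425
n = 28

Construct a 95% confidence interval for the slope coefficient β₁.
The 95% CI for β₁ is (2.5355, 3.5325)

Confidence interval for the slope:

The 95% CI for β₁ is: β̂₁ ± t*(α/2, n-2) × SE(β̂₁)

Step 1: Find critical t-value
- Confidence level = 0.95
- Degrees of freedom = n - 2 = 28 - 2 = 26
- t*(α/2, 26) = 2.0555

Step 2: Calculate margin of error
Margin = 2.0555 × 0.2425 = 0.4985

Step 3: Construct interval
CI = 3.0340 ± 0.4985
CI = (2.5355, 3.5325)

Interpretation: each one-unit increase in x is associated with a change in mean y of between 2.5355 and 3.5325, with 95% confidence.
Both endpoints are positive, so the data support a genuinely positive slope at this confidence level.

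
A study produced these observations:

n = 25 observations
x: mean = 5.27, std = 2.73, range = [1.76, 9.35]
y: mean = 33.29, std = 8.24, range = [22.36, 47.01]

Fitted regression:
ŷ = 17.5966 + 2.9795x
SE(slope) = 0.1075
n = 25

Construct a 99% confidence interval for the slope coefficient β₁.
The 99% CI for β₁ is (2.6777, 3.2813)

Confidence interval for the slope:

The 99% CI for β₁ is: β̂₁ ± t*(α/2, n-2) × SE(β̂₁)

Step 1: Find critical t-value
- Confidence level = 0.99
- Degrees of freedom = n - 2 = 25 - 2 = 23
- t*(α/2, 23) = 2.8073

Step 2: Calculate margin of error
Margin = 2.8073 × 0.1075 = 0.3018

Step 3: Construct interval
CI = 2.9795 ± 0.3018
CI = (2.6777, 3.2813)

Interpretation: We are 99% confident that the true slope β₁ lies between 2.6777 and 3.2813.
The interval does not include 0, suggesting a significant linear relationship.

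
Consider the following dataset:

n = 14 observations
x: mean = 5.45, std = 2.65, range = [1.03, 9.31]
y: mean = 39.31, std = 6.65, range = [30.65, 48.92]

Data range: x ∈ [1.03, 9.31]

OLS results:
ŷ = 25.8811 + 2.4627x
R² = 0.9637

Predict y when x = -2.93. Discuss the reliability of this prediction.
ŷ = 18.6654 (extrapolation — x = -2.93 lies outside [1.03, 9.31], so reliability is low).

Prediction calculation:
ŷ = 25.8811 + 2.4627 × (-2.93)
ŷ = 18.6654

Reliability:
- Data range: x ∈ [1.03, 9.31]
- Prediction point: x = -2.93 is 3.96 units below the observed range → this is EXTRAPOLATION, not interpolation

Why that matters here:
- There are no observations near this x to validate the fitted line there
- The standard error of prediction grows with (x − x̄)², and x = -2.93 is far from x̄ = 5.45

A defensible statement: 'if the linear trend continued to x = -2.93, y would be about 18.6654' — the premise is untested.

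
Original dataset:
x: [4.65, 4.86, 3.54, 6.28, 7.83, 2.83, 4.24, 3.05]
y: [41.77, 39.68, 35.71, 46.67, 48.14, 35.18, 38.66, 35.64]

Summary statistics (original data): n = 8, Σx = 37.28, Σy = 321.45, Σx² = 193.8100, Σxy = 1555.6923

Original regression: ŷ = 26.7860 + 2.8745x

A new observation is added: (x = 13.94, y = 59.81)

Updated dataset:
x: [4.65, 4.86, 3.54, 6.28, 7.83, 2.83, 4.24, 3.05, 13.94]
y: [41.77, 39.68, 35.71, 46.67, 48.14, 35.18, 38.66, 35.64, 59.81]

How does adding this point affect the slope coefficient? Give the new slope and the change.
New slope β₁ = 2.2730 versus 2.8745 before: a change of -0.6015 (-20.9%).

x = 13.94 lies well outside the original x-range [2.83, 7.83] (x̄ ≈ 4.66), so this observation has high leverage and can move the slope substantially.

Step 1: Update the sums with the new point (n goes from 8 to 9)
Σx  = 37.28 + 13.94 = 51.22
Σy  = 321.45 + 59.81 = 381.26
Σx² = 193.8100 + 13.94² = 193.8100 + 194.3236 = 388.1336
Σxy = 1555.6923 + 13.94×59.81 = 1555.6923 + 833.7514 = 2389.4437

Step 2: Recompute the slope with b₁ = (nΣxy − ΣxΣy) / (nΣx² − (Σx)²)
Numerator   = 9×2389.4437 − 51.22×381.26 = 21504.9933 − 19528.1372 = 1976.8561
Denominator = 9×388.1336 − 51.22² = 3493.2024 − 2623.4884 = 869.7140
b₁(new) = 1976.8561 / 869.7140 = 2.2730

(Same formula on the original sums: (8×1555.6923 − 37.28×321.45) / (8×193.8100 − 37.28²) = 461.8824 / 160.6816 = 2.8745, matching the given fit.)

Step 3: Change in slope
Δβ₁ = 2.2730 − 2.8745 = -0.6015
Relative change = -0.6015 / 2.8745 × 100% = -20.9%
→ the slope decreases when the point is added.

A high-leverage point only changes the slope if it is off the original line; here y = 59.81 is below the original trend, so the slope decreases.
In practice: refit with and without it and report both if conclusions differ.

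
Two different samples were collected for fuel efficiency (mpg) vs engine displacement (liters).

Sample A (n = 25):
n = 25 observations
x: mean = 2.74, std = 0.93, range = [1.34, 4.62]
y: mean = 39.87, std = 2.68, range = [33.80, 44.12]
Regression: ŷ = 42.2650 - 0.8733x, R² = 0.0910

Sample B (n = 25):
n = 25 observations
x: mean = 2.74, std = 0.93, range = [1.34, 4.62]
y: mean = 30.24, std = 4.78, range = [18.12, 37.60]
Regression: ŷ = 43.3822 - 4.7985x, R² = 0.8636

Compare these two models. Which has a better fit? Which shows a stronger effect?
Model B has the better fit (R² = 0.8636 vs 0.0910). Model B shows the stronger effect (|β₁| = 4.7985 vs 0.8733).

Model Comparison:

Goodness of fit (R²):
- Model A: R² = 0.0910 → 9.10% of variance in fuel efficiency explained
- Model B: R² = 0.8636 → 86.36% of variance in fuel efficiency explained
- 0.8636 > 0.0910 → Model B has the better fit

Which has the larger per-liter effect? (|β₁|)
- Model A: β₁ = -0.8733 → predicted fuel efficiency falls 0.8733 mpg per additional liter of engine displacement
- Model B: β₁ = -4.7985 → predicted fuel efficiency falls 4.7985 mpg per additional liter of engine displacement
- |-0.8733| < |-4.7985| → Model B shows the stronger marginal effect

Note: R² measures how tightly points cluster around the line; β₁ measures how steep the line is — they answer different questions.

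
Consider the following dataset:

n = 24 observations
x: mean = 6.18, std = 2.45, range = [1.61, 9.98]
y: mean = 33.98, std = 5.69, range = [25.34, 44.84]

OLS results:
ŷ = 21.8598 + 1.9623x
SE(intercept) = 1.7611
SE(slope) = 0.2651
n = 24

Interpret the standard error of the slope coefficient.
SE(β̂₁) = 0.2651 is the estimated standard deviation of the slope estimate across repeated samples; relative to β̂₁ = 1.9623 that is 13.5%, a precise estimate.

What SE measures:
- The standard error quantifies the sampling variability of the coefficient estimate
- It is the estimated standard deviation of β̂₁ across hypothetical repeated samples of the same size
- Smaller SE → more precise estimate

Relative precision:
- SE / |β̂₁| = 0.2651 / 1.9623 = 13.5%
- Rule of thumb (under 20%: precise; 20% to under 50%: moderately precise; 50% or more: imprecise) → precise

Link to interval estimation: a confidence interval for β₁ is β̂₁ ± t* × 0.2651, so SE sets the half-width per unit of t*.

What drives SE(β̂₁): wider spread of x values → smaller SE; larger n (here n = 24) → smaller SE; more residual scatter → larger SE.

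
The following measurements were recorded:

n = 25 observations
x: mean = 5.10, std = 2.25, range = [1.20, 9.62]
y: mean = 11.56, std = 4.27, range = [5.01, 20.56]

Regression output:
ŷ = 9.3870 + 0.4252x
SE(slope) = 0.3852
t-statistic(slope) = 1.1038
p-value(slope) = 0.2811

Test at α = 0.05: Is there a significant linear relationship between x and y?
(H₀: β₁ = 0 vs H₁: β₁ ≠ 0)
p-value = 0.2811 ≥ α = 0.05, so we fail to reject H₀. The relationship is not significant.

Hypothesis test for the slope coefficient:

H₀: β₁ = 0 (no linear relationship)
H₁: β₁ ≠ 0 (linear relationship exists)

Test statistic: t = β̂₁ / SE(β̂₁) = 0.4252 / 0.3852 = 1.1038

With df = 23, the two-sided p-value for |t| = 1.1038 is 0.2811.

Decision rule: reject H₀ if p-value < α.
p-value = 0.2811 ≥ α = 0.05 → fail to reject H₀.

There is not sufficient evidence at the 5% significance level to conclude that a linear relationship exists between x and y.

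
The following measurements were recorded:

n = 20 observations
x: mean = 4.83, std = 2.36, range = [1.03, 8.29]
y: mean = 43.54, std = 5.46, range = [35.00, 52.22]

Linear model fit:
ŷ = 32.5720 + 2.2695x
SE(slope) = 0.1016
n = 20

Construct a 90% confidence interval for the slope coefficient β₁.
The 90% CI for β₁ is (2.0933, 2.4457)

Confidence interval for the slope:

The 90% CI for β₁ is: β̂₁ ± t*(α/2, n-2) × SE(β̂₁)

Step 1: Find critical t-value
- Confidence level = 0.9
- Degrees of freedom = n - 2 = 20 - 2 = 18
- t*(α/2, 18) = 1.7341

Step 2: Calculate margin of error
Margin = 1.7341 × 0.1016 = 0.1762

Step 3: Construct interval
CI = 2.2695 ± 0.1762
CI = (2.0933, 2.4457)

Interpretation: each one-unit increase in x is associated with a change in mean y of between 2.0933 and 2.4457, with 90% confidence.
Since 0 is outside the interval, a two-sided test at α = 0.10 would reject H₀: β₁ = 0.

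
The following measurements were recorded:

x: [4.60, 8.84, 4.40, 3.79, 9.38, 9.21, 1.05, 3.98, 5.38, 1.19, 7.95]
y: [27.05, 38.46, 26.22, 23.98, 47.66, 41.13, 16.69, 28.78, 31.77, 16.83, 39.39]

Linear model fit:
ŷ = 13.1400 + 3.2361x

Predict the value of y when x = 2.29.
ŷ = 20.5507

Plug x = 2.29 into the fitted line:

ŷ = 13.1400 + 3.2361 × 2.29
ŷ = 13.1400 + 7.4107
ŷ = 20.5507

This is a point prediction; actual observations scatter around it by roughly the residual standard deviation.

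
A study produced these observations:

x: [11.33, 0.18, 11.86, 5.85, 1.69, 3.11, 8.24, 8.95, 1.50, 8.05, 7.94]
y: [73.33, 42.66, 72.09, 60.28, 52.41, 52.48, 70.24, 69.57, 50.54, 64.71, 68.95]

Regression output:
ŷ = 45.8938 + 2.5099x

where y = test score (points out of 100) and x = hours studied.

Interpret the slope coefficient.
For each additional hour of study time, predicted test score increases by approximately 2.5099 points.

β₁ = 2.5099 is the change in predicted test score (points) per additional hour of study time.

Interpretation:
- Study time up by 1 hour → predicted test score increases by 2.5099 points
- The effect is assumed constant over the observed range of x (linearity)

The intercept β₀ = 45.8938 is the predicted test score when study time = 0.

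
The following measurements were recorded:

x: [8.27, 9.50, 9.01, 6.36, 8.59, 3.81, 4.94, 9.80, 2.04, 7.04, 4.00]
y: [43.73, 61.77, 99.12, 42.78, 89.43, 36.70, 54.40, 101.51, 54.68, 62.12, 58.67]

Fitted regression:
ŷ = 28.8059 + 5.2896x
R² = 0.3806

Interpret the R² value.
The model explains 38.06% of the variance in y (R² = 0.3806), leaving 61.94% unexplained; the fit is moderate.

The coefficient of determination R² is the fraction of the total variation in y that the fitted line accounts for.

Here R² = 0.3806:
- Explained: 38.06% of the variation in y
- Unexplained (residual): 100% − 38.06% = 61.94%
- Rule of thumb (below 0.3 weak; 0.3 to below 0.7 moderate; 0.7 and above strong) → moderate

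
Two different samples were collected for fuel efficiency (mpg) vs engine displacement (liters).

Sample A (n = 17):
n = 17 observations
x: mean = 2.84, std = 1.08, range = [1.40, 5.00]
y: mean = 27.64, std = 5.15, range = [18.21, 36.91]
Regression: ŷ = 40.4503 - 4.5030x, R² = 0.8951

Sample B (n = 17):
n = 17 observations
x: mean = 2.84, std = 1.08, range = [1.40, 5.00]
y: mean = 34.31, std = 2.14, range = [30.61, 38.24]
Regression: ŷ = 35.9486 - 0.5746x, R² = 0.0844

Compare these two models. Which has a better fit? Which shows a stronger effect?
Model A has the better fit (R² = 0.8951 vs 0.0844). Model A shows the stronger effect (|β₁| = 4.5030 vs 0.5746).

Model Comparison:

Which explains more variance? (R²)
- Model A: R² = 0.8951 → 89.51% of variance in fuel efficiency explained
- Model B: R² = 0.0844 → 8.44% of variance in fuel efficiency explained
- 0.8951 > 0.0844 → Model A has the better fit

Strength of effect — compare |β₁|:
- Model A: β₁ = -4.5030 → predicted fuel efficiency falls 4.5030 mpg per additional liter of engine displacement
- Model B: β₁ = -0.5746 → predicted fuel efficiency falls 0.5746 mpg per additional liter of engine displacement
- |-4.5030| > |-0.5746| → Model A shows the stronger marginal effect

Note: The two samples could reflect different populations, time periods, or measurement quality.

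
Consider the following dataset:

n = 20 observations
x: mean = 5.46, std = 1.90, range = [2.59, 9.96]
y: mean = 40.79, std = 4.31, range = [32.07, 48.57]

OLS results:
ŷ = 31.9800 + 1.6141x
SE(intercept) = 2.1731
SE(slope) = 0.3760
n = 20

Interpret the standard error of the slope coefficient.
SE(slope) = 0.3760 measures the uncertainty in the estimated slope. The coefficient is estimated with moderate precision (SE/|β̂₁| = 23.3%).

What SE measures:
- The standard error quantifies the sampling variability of the coefficient estimate
- It is the estimated standard deviation of β̂₁ across hypothetical repeated samples of the same size
- Smaller SE → more precise estimate

Relative precision:
- SE / |β̂₁| = 0.3760 / 1.6141 = 23.3%
- Rule of thumb (under 20%: precise; 20% to under 50%: moderately precise; 50% or more: imprecise) → moderately precise

Link to interval estimation: a confidence interval for β₁ is β̂₁ ± t* × 0.3760, so SE sets the half-width per unit of t*.

What drives SE(β̂₁): larger n (here n = 20) → smaller SE; more residual scatter → larger SE; wider spread of x values → smaller SE.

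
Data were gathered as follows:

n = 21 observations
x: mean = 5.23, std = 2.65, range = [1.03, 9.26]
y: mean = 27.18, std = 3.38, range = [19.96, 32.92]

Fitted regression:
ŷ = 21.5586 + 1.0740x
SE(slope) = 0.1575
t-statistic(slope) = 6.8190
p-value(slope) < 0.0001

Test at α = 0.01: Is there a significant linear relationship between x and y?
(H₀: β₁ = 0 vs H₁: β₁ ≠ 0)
Reject H₀: p-value < 0.0001 < α = 0.01. The linear relationship is significant at the 1% level.

Hypothesis test for the slope coefficient:

H₀: β₁ = 0 (no linear relationship)
H₁: β₁ ≠ 0 (linear relationship exists)

Test statistic: t = β̂₁ / SE(β̂₁) = 1.0740 / 0.1575 = 6.8190

p < 0.0001: how often a slope estimate this far from 0 (in SE units) would arise by chance if β₁ were truly 0.

Decision rule: reject H₀ if p-value < α.
p-value < 0.0001 < α = 0.01 → reject H₀.

There is sufficient evidence at the 1% significance level to conclude that a linear relationship exists between x and y.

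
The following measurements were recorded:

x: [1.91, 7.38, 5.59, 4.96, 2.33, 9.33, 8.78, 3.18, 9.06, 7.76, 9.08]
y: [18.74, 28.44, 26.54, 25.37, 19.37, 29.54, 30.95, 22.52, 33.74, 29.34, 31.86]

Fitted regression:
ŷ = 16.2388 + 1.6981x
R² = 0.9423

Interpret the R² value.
About 94.23% of the variability in y is accounted for by the regression on x (R² = 0.9423) — a strong linear fit.

R² (coefficient of determination) measures the proportion of variance in y explained by the regression model.

Here R² = 0.9423:
- Explained: 94.23% of the variation in y
- Unexplained (residual): 100% − 94.23% = 5.77%
- Rule of thumb (below 0.3 weak; 0.3 to below 0.7 moderate; 0.7 and above strong) → strong

Equivalently, for simple linear regression R² = r², so |r| = √0.9423 ≈ 0.9707.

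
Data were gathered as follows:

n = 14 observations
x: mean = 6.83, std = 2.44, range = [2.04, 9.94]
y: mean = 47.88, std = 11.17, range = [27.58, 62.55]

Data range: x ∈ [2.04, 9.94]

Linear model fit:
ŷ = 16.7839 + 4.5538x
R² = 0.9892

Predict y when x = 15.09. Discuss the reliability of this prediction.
ŷ = 85.5007 (extrapolation — x = 15.09 lies outside [2.04, 9.94], so reliability is low).

Prediction calculation:
ŷ = 16.7839 + 4.5538 × 15.09
ŷ = 85.5007

Reliability:
- Data range: x ∈ [2.04, 9.94]
- Prediction point: x = 15.09 is 5.15 units above the observed range → this is EXTRAPOLATION, not interpolation

Why that matters here:
- The standard error of prediction grows with (x − x̄)², and x = 15.09 is far from x̄ = 6.83
- R² describes fit only over the sampled x values; it says nothing about behaviour beyond them

A defensible statement: 'if the linear trend continued to x = 15.09, y would be about 85.5007' — the premise is untested.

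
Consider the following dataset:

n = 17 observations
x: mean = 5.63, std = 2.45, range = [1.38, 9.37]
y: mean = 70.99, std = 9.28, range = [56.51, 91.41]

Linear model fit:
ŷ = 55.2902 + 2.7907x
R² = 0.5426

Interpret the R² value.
The model explains 54.26% of the variance in y (R² = 0.5426), leaving 45.74% unexplained; the fit is moderate.

The coefficient of determination R² is the fraction of the total variation in y that the fitted line accounts for.

Here R² = 0.5426:
- Explained: 54.26% of the variation in y
- Unexplained (residual): 100% − 54.26% = 45.74%
- Rule of thumb (below 0.3 weak; 0.3 to below 0.7 moderate; 0.7 and above strong) → moderate

Note: R² never decreases when predictors are added, so it should not be used alone to compare models of different size.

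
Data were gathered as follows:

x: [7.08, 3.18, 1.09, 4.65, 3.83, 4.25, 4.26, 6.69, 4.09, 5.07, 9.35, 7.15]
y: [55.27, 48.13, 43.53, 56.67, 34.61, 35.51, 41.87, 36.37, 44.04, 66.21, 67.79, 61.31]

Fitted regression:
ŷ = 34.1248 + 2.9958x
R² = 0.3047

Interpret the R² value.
R² = 0.3047 means 30.47% of the variation in y is explained by the linear relationship with x. This indicates a moderate fit.

R² (coefficient of determination) measures the proportion of variance in y explained by the regression model.

Here R² = 0.3047:
- Explained: 30.47% of the variation in y
- Unexplained (residual): 100% − 30.47% = 69.53%
- Rule of thumb (below 0.3 weak; 0.3 to below 0.7 moderate; 0.7 and above strong) → moderate

Note: R² never decreases when predictors are added, so it should not be used alone to compare models of different size.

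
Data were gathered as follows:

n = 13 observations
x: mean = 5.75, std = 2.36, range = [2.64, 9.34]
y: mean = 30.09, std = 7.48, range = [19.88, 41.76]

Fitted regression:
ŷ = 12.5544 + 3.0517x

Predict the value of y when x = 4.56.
ŷ = 26.4702

Plug x = 4.56 into the fitted line:

ŷ = 12.5544 + 3.0517 × 4.56
ŷ = 12.5544 + 13.9158
ŷ = 26.4702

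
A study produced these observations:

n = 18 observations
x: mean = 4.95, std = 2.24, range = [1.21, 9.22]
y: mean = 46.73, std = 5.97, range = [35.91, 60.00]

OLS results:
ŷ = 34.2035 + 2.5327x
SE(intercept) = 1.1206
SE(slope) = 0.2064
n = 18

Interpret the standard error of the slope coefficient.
SE(slope) = 0.2064 measures the uncertainty in the estimated slope. The coefficient is estimated precisely (SE/|β̂₁| = 8.1%).

SE(β̂₁) = s / √Sxx, where s is the residual standard deviation and Sxx = Σ(x − x̄)². It is the yardstick for how far β̂₁ = 2.5327 could plausibly be from the true slope.

Relative precision:
- SE / |β̂₁| = 0.2064 / 2.5327 = 8.1%
- Rule of thumb (under 20%: precise; 20% to under 50%: moderately precise; 50% or more: imprecise) → precise

Link to the t-test: t = β̂₁ / SE(β̂₁) = 2.5327 / 0.2064 = 12.2708, the statistic for H₀: β₁ = 0.

What drives SE(β̂₁): more residual scatter → larger SE; larger n (here n = 18) → smaller SE; wider spread of x values → smaller SE.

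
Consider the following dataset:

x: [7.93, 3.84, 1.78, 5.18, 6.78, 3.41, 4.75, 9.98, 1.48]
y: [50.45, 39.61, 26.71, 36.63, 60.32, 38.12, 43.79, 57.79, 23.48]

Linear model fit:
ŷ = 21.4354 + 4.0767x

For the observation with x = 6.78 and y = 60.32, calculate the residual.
Residual = 11.2446

The residual is the difference between the actual value and the predicted value:

Residual = y - ŷ

Step 1: Calculate predicted value
ŷ = 21.4354 + 4.0767 × 6.78
ŷ = 49.0754

Step 2: Calculate residual
Residual = 60.32 - 49.0754
Residual = 11.2446

The residual is positive, so the observed y = 60.32 sits above the regression line (the line underestimates it by 11.2446).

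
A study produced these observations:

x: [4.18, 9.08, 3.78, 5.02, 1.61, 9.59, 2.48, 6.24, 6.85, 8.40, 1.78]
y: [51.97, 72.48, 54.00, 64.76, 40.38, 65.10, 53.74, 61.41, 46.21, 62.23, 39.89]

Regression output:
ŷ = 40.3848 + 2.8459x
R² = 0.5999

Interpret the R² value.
The model explains 59.99% of the variance in y (R² = 0.5999), leaving 40.01% unexplained; the fit is moderate.

R² (coefficient of determination) measures the proportion of variance in y explained by the regression model.

Here R² = 0.5999:
- Explained: 59.99% of the variation in y
- Unexplained (residual): 100% − 59.99% = 40.01%
- Rule of thumb (below 0.3 weak; 0.3 to below 0.7 moderate; 0.7 and above strong) → moderate

Equivalently, for simple linear regression R² = r², so |r| = √0.5999 ≈ 0.7745.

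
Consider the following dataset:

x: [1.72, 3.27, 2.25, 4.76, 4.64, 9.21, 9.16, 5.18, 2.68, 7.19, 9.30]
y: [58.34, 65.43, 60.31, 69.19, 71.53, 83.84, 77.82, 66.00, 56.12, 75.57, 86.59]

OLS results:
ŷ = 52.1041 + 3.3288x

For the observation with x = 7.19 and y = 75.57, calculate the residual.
Residual = -0.4682

The residual is the difference between the actual value and the predicted value:

Residual = y - ŷ

Step 1: Calculate predicted value
ŷ = 52.1041 + 3.3288 × 7.19
ŷ = 76.0382

Step 2: Calculate residual
Residual = 75.57 - 76.0382
Residual = -0.4682

The residual is negative, so the observed y = 75.57 sits below the regression line (the line overestimates it by 0.4682).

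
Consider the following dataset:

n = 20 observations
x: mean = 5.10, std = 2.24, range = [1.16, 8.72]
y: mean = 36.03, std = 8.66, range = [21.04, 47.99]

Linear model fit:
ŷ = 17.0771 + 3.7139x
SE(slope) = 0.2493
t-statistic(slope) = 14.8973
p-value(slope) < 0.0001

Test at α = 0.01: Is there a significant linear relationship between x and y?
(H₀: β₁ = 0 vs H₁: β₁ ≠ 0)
p-value < 0.0001 < α = 0.01, so we reject H₀. The relationship is significant.

Hypothesis test for the slope coefficient:

H₀: β₁ = 0 (no linear relationship)
H₁: β₁ ≠ 0 (linear relationship exists)

Test statistic: t = β̂₁ / SE(β̂₁) = 3.7139 / 0.2493 = 14.8973

The p-value (<0.0001) is the probability, under H₀, of a t-statistic at least as extreme as |t| = 14.8973 (two-sided, df = n − 2 = 18).

Decision rule: reject H₀ if p-value < α.
p-value < 0.0001 < α = 0.01 → reject H₀.

There is sufficient evidence at the 1% significance level to conclude that a linear relationship exists between x and y.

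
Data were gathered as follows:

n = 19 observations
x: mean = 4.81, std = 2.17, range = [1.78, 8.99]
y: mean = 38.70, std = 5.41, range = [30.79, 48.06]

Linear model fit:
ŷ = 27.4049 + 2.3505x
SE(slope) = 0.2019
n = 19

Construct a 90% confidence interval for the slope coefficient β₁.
The 90% CI for β₁ is (1.9993, 2.7017)

Confidence interval for the slope:

The 90% CI for β₁ is: β̂₁ ± t*(α/2, n-2) × SE(β̂₁)

Step 1: Find critical t-value
- Confidence level = 0.9
- Degrees of freedom = n - 2 = 19 - 2 = 17
- t*(α/2, 17) = 1.7396

Step 2: Calculate margin of error
Margin = 1.7396 × 0.2019 = 0.3512

Step 3: Construct interval
CI = 2.3505 ± 0.3512
CI = (1.9993, 2.7017)

Interpretation: intervals built this way capture the true β₁ in 90% of repeated samples; here the plausible range for the per-unit effect of x on y is 1.9993 to 2.7017.
Both endpoints are positive, so the data support a genuinely positive slope at this confidence level.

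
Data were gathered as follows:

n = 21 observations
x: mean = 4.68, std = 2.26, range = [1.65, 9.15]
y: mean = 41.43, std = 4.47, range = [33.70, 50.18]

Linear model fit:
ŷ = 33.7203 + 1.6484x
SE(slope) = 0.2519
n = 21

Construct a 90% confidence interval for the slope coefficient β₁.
The 90% CI for β₁ is (1.2128, 2.0840)

Confidence interval for the slope:

The 90% CI for β₁ is: β̂₁ ± t*(α/2, n-2) × SE(β̂₁)

Step 1: Find critical t-value
- Confidence level = 0.9
- Degrees of freedom = n - 2 = 21 - 2 = 19
- t*(α/2, 19) = 1.7291

Step 2: Calculate margin of error
Margin = 1.7291 × 0.2519 = 0.4356

Step 3: Construct interval
CI = 1.6484 ± 0.4356
CI = (1.2128, 2.0840)

Interpretation: intervals built this way capture the true β₁ in 90% of repeated samples; here the plausible range for the per-unit effect of x on y is 1.2128 to 2.0840.
Since 0 is outside the interval, a two-sided test at α = 0.10 would reject H₀: β₁ = 0.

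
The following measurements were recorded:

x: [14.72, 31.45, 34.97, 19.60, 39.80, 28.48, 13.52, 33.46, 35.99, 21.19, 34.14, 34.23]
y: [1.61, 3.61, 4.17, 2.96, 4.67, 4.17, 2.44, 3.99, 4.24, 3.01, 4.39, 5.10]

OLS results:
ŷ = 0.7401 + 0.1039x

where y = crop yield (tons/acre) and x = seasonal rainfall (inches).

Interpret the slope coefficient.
For each additional inch of rainfall, predicted crop yield increases by approximately 0.1039 tons/acre.

The slope coefficient β₁ = 0.1039 represents the marginal effect of rainfall on crop yield.

Interpretation:
- Rainfall up by 1 inch → predicted crop yield increases by 0.1039 tons/acre
- This is a linear approximation: the same per-unit change is assumed across the whole observed x range

The intercept β₀ = 0.7401 is the predicted crop yield when rainfall = 0; since the smallest observed x is 13.52, this is an extrapolation and mainly anchors the line.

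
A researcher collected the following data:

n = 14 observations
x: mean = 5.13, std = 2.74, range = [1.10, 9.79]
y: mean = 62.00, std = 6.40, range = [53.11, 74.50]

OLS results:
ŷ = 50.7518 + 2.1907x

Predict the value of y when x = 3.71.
ŷ = 58.8793

Plug x = 3.71 into the fitted line:

ŷ = 50.7518 + 2.1907 × 3.71
ŷ = 50.7518 + 8.1275
ŷ = 58.8793

This is the fitted mean response at that x — an individual observation would come with a wider prediction interval.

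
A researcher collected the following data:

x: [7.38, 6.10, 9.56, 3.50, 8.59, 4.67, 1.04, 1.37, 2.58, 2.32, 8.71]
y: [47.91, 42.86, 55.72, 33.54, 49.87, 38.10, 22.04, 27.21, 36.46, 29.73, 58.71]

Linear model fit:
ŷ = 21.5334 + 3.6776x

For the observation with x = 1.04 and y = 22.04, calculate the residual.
Residual = -3.3181

The residual is the difference between the actual value and the predicted value:

Residual = y - ŷ

Step 1: Calculate predicted value
ŷ = 21.5334 + 3.6776 × 1.04
ŷ = 25.3581

Step 2: Calculate residual
Residual = 22.04 - 25.3581
Residual = -3.3181

Sign check: y < ŷ, so the point is below the line and the fit overestimates here.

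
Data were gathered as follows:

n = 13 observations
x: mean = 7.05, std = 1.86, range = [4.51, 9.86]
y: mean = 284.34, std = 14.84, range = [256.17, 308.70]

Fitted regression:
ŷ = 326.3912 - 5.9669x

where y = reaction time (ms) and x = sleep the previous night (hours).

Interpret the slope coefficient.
An increase of one hour in sleep is associated with a 5.9669 ms decrease in predicted reaction time.

The slope coefficient β₁ = -5.9669 represents the marginal effect of sleep on reaction time.

Interpretation:
- Sleep up by 1 hour → predicted reaction time decreases by 5.9669 ms
- The effect is assumed constant over the observed range of x (linearity)
- The slope describes association in these data, not necessarily a causal effect

The intercept β₀ = 326.3912 is the predicted reaction time when sleep = 0; since the smallest observed x is 4.51, this is an extrapolation and mainly anchors the line.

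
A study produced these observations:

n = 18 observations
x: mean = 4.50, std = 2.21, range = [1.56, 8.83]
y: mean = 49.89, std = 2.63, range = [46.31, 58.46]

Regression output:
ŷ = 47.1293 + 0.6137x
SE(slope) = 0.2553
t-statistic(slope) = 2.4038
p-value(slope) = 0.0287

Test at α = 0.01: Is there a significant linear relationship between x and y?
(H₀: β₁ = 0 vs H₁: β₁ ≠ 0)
Fail to reject H₀: p-value = 0.0287 ≥ α = 0.01. The linear relationship is not significant at the 1% level.

Hypothesis test for the slope coefficient:

H₀: β₁ = 0 (no linear relationship)
H₁: β₁ ≠ 0 (linear relationship exists)

Test statistic: t = β̂₁ / SE(β̂₁) = 0.6137 / 0.2553 = 2.4038

The p-value (0.0287) is the probability, under H₀, of a t-statistic at least as extreme as |t| = 2.4038 (two-sided, df = n − 2 = 16).

Decision rule: reject H₀ if p-value < α.
p-value = 0.0287 ≥ α = 0.01 → fail to reject H₀.

At α = 0.01 the data do not provide convincing evidence of a nonzero slope.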